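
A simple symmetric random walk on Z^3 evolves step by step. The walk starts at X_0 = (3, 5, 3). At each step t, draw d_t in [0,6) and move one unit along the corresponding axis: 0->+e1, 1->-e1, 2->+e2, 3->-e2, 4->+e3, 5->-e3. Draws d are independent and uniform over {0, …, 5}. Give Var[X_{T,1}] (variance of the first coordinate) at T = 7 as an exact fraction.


7/3

Outcome values over d=0..5: [1, -1, 0, 0, 0, 0]
Σy = 0, Σy² = 2, M = 6
μ = 0/6 = 0,  σ² = 2/6 − (0)² = 1/3
Independent increments: Var[X_7] = 7·σ² = 7·(1/3) = 7/3


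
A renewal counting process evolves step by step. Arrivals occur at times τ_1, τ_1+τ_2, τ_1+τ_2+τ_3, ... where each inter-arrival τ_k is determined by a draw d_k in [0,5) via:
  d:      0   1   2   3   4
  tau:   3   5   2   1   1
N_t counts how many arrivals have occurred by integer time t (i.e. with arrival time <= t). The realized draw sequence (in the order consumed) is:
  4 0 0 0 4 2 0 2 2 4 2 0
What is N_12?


draw d_1=4: τ_1=1, arrival time A_1=1
draw d_2=0: τ_2=3, arrival time A_2=4
draw d_3=0: τ_3=3, arrival time A_3=7
draw d_4=0: τ_4=3, arrival time A_4=10
draw d_5=4: τ_5=1, arrival time A_5=11
draw d_6=2: τ_6=2, arrival time A_6=13
draw d_7=0: τ_7=3, arrival time A_7=16
draw d_8=2: τ_8=2, arrival time A_8=18
draw d_9=2: τ_9=2, arrival time A_9=20
draw d_10=4: τ_10=1, arrival time A_10=21
draw d_11=2: τ_11=2, arrival time A_11=23
draw d_12=0: τ_12=3, arrival time A_12=26
N_t over t=0..12: 0:0 1:1 2:1 3:1 4:2 5:2 6:2 7:3 8:3 9:3 10:4 11:5 12:5

5


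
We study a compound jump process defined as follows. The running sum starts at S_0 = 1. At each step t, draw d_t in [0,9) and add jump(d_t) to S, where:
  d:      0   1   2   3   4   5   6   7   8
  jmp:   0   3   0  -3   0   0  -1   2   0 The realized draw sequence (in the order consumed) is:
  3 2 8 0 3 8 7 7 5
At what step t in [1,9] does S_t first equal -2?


t=0: S=1, d=3, jump=-3, S_1=-2
t=1: S=-2, d=2, jump=0, S_2=-2
t=2: S=-2, d=8, jump=0, S_3=-2
t=3: S=-2, d=0, jump=0, S_4=-2
t=4: S=-2, d=3, jump=-3, S_5=-5
t=5: S=-5, d=8, jump=0, S_6=-5
t=6: S=-5, d=7, jump=2, S_7=-3
t=7: S=-3, d=7, jump=2, S_8=-1
t=8: S=-1, d=5, jump=0, S_9=-1

1


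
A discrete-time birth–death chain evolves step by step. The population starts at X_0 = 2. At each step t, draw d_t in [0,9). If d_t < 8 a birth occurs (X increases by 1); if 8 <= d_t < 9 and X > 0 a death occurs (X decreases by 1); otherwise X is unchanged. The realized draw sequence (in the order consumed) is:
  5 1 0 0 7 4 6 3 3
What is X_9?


t=0: X=2, d=5 → birth, X_1=3
t=1: X=3, d=1 → birth, X_2=4
t=2: X=4, d=0 → birth, X_3=5
t=3: X=5, d=0 → birth, X_4=6
t=4: X=6, d=7 → birth, X_5=7
t=5: X=7, d=4 → birth, X_6=8
t=6: X=8, d=6 → birth, X_7=9
t=7: X=9, d=3 → birth, X_8=10
t=8: X=10, d=3 → birth, X_9=11

11


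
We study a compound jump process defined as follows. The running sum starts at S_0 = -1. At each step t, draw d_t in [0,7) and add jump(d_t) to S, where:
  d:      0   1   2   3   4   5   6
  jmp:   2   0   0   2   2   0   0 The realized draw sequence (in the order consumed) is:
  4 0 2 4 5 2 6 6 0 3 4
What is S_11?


11

t=0: S=-1, d=4, jump=2, S_1=1
t=1: S=1, d=0, jump=2, S_2=3
t=2: S=3, d=2, jump=0, S_3=3
t=3: S=3, d=4, jump=2, S_4=5
t=4: S=5, d=5, jump=0, S_5=5
t=5: S=5, d=2, jump=0, S_6=5
t=6: S=5, d=6, jump=0, S_7=5
t=7: S=5, d=6, jump=0, S_8=5
t=8: S=5, d=0, jump=2, S_9=7
t=9: S=7, d=3, jump=2, S_10=9
t=10: S=9, d=4, jump=2, S_11=11


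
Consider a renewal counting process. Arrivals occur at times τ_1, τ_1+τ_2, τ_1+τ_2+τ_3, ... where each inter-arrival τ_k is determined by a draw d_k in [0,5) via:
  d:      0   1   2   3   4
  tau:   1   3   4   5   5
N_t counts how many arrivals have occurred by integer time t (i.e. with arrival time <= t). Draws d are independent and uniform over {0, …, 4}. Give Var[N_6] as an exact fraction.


Inter-arrival values over d=0..4: [1, 3, 4, 5, 5]
Each d has probability 1/5, so the pmf of τ is: f(1) = 1/5, f(3) = 1/5, f(4) = 1/5, f(5) = 2/5
Let p_n(j) = P(N_n = j), with p_0 = [1]. Condition on τ_1: p_n(0) = P(τ > n), and for j >= 1, p_n(j) = Σ_{k<=n} f(k)·p_{n−k}(j−1)
p_1 = [4/5, 1/5]  (j = 0..1)
p_2 = [4/5, 4/25, 1/25]  (j = 0..2)
p_3 = [3/5, 9/25, 4/125, 1/125]  (j = 0..3)
p_4 = [2/5, 12/25, 14/125, 4/625, 1/625]  (j = 0..4)
p_5 = [0, 4/5, 21/125, 19/625, 4/3125, 1/3125]  (j = 0..5)
p_6 = [0, 3/5, 43/125, 6/125, 24/3125, 4/15625, 1/15625]  (j = 0..6)
E[N_6] = Σ j·p_6(j) = 22881/15625;  E[N_6²] = Σ j²·p_6(j) = 39681/15625
Var[N_6] = 39681/15625 − (22881/15625)² = 96475464/244140625

96475464/244140625


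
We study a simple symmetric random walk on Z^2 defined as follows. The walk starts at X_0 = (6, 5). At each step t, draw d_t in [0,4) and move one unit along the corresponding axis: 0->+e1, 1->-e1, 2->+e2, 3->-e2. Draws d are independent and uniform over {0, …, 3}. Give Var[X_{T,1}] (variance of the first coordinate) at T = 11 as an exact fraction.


Outcome values over d=0..3: [1, -1, 0, 0]
Σy = 0, Σy² = 2, M = 4
μ = 0/4 = 0,  σ² = 2/4 − (0)² = 1/2
Independent increments: Var[X_11] = 11·σ² = 11·(1/2) = 11/2

11/2


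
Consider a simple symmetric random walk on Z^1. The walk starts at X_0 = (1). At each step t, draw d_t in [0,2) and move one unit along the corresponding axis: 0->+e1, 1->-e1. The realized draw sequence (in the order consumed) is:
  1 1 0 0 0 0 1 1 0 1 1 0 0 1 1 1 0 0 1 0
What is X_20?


(1)

t=0: X=(1), d=1 → -e1, X_1=(0)
t=1: X=(0), d=1 → -e1, X_2=(-1)
t=2: X=(-1), d=0 → +e1, X_3=(0)
t=3: X=(0), d=0 → +e1, X_4=(1)
t=4: X=(1), d=0 → +e1, X_5=(2)
t=5: X=(2), d=0 → +e1, X_6=(3)
t=6: X=(3), d=1 → -e1, X_7=(2)
t=7: X=(2), d=1 → -e1, X_8=(1)
t=8: X=(1), d=0 → +e1, X_9=(2)
t=9: X=(2), d=1 → -e1, X_10=(1)
t=10: X=(1), d=1 → -e1, X_11=(0)
t=11: X=(0), d=0 → +e1, X_12=(1)
t=12: X=(1), d=0 → +e1, X_13=(2)
t=13: X=(2), d=1 → -e1, X_14=(1)
t=14: X=(1), d=1 → -e1, X_15=(0)
t=15: X=(0), d=1 → -e1, X_16=(-1)
t=16: X=(-1), d=0 → +e1, X_17=(0)
t=17: X=(0), d=0 → +e1, X_18=(1)
t=18: X=(1), d=1 → -e1, X_19=(0)
t=19: X=(0), d=0 → +e1, X_20=(1)


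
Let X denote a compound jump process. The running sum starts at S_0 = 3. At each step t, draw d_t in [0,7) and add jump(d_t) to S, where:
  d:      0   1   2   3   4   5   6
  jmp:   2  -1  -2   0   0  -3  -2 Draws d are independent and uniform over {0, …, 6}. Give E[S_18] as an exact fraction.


-87/7

Outcome values over d=0..6: [2, -1, -2, 0, 0, -3, -2]
Σy = -6, Σy² = 22, M = 7
μ = -6/7 = -6/7,  σ² = 22/7 − (-6/7)² = 118/49
E[S_18] = 3 + 18·(-6/7) = -87/7


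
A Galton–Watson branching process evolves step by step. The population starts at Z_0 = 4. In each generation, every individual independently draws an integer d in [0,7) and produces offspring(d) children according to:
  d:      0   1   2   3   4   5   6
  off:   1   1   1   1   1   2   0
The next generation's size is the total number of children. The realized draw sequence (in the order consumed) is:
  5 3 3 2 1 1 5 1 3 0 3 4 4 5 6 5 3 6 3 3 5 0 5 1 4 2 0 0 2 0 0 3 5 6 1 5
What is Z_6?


9

gen 0: Z_0=4, draws=[5, 3, 3, 2], offspring=[2, 1, 1, 1], Z_1=5
gen 1: Z_1=5, draws=[1, 1, 5, 1, 3], offspring=[1, 1, 2, 1, 1], Z_2=6
gen 2: Z_2=6, draws=[0, 3, 4, 4, 5, 6], offspring=[1, 1, 1, 1, 2, 0], Z_3=6
gen 3: Z_3=6, draws=[5, 3, 6, 3, 3, 5], offspring=[2, 1, 0, 1, 1, 2], Z_4=7
gen 4: Z_4=7, draws=[0, 5, 1, 4, 2, 0, 0], offspring=[1, 2, 1, 1, 1, 1, 1], Z_5=8
gen 5: Z_5=8, draws=[2, 0, 0, 3, 5, 6, 1, 5], offspring=[1, 1, 1, 1, 2, 0, 1, 2], Z_6=9


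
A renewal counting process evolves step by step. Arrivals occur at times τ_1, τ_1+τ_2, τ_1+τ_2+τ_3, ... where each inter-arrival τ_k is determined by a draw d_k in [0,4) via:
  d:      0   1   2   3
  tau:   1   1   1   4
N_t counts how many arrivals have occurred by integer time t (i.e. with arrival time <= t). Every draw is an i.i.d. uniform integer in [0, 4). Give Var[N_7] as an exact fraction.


Inter-arrival values over d=0..3: [1, 1, 1, 4]
Each d has probability 1/4, so the pmf of τ is: f(1) = 3/4, f(4) = 1/4
Let p_n(j) = P(N_n = j), with p_0 = [1]. Condition on τ_1: p_n(0) = P(τ > n), and for j >= 1, p_n(j) = Σ_{k<=n} f(k)·p_{n−k}(j−1)
p_1 = [1/4, 3/4]  (j = 0..1)
p_2 = [1/4, 3/16, 9/16]  (j = 0..2)
p_3 = [1/4, 3/16, 9/64, 27/64]  (j = 0..3)
p_4 = [0, 7/16, 9/64, 27/256, 81/256]  (j = 0..4)
p_5 = [0, 1/16, 33/64, 27/256, 81/1024, 243/1024]  (j = 0..5)
p_6 = [0, 1/16, 3/32, 135/256, 81/1024, 243/4096, 729/4096]  (j = 0..6)
p_7 = [0, 1/16, 3/32, 27/256, 513/1024, 243/4096, 729/16384, 2187/16384]  (j = 0..7)
E[N_7] = Σ j·p_7(j) = 66655/16384;  E[N_7²] = Σ j²·p_7(j) = 311755/16384
Var[N_7] = 311755/16384 − (66655/16384)² = 664904895/268435456

664904895/268435456


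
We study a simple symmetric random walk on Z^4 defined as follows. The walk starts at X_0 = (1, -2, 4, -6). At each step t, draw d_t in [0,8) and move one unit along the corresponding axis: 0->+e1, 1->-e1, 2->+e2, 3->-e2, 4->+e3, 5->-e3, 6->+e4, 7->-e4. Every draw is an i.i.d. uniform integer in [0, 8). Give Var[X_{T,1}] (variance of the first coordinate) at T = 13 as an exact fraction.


13/4

Outcome values over d=0..7: [1, -1, 0, 0, 0, 0, 0, 0]
Σy = 0, Σy² = 2, M = 8
μ = 0/8 = 0,  σ² = 2/8 − (0)² = 1/4
Independent increments: Var[X_13] = 13·σ² = 13·(1/4) = 13/4


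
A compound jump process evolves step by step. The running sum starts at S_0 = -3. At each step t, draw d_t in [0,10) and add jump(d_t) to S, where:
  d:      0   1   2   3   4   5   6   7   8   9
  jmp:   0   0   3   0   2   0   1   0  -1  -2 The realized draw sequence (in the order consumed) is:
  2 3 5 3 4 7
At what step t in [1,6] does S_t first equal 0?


t=0: S=-3, d=2, jump=3, S_1=0
t=1: S=0, d=3, jump=0, S_2=0
t=2: S=0, d=5, jump=0, S_3=0
t=3: S=0, d=3, jump=0, S_4=0
t=4: S=0, d=4, jump=2, S_5=2
t=5: S=2, d=7, jump=0, S_6=2

1


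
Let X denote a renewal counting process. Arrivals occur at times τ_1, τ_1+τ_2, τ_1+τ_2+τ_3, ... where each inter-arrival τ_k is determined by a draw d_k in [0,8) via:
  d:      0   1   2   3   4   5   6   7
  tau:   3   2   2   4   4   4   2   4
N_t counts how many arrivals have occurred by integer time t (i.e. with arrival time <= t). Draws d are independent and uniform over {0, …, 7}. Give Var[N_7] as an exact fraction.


21927/65536

Inter-arrival values over d=0..7: [3, 2, 2, 4, 4, 4, 2, 4]
Each d has probability 1/8, so the pmf of τ is: f(2) = 3/8, f(3) = 1/8, f(4) = 1/2
Let p_n(j) = P(N_n = j), with p_0 = [1]. Condition on τ_1: p_n(0) = P(τ > n), and for j >= 1, p_n(j) = Σ_{k<=n} f(k)·p_{n−k}(j−1)
p_1 = [1]  (j = 0)
p_2 = [5/8, 3/8]  (j = 0..1)
p_3 = [1/2, 1/2]  (j = 0..1)
p_4 = [0, 55/64, 9/64]  (j = 0..2)
p_5 = [0, 49/64, 15/64]  (j = 0..2)
p_6 = [0, 3/8, 293/512, 27/512]  (j = 0..3)
p_7 = [0, 1/4, 165/256, 27/256]  (j = 0..3)
E[N_7] = Σ j·p_7(j) = 475/256;  E[N_7²] = Σ j²·p_7(j) = 967/256
Var[N_7] = 967/256 − (475/256)² = 21927/65536


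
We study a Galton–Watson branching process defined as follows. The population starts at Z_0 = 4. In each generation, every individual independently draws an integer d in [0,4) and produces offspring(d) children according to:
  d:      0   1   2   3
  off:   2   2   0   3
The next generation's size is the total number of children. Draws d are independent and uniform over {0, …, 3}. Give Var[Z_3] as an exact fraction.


Outcome values over d=0..3: [2, 2, 0, 3]
Σy = 7, Σy² = 17, M = 4
μ = 7/4 = 7/4,  σ² = 17/4 − (7/4)² = 19/16
V_0 = 0, E_0 = 4
V_1 = 19/16·E_0 + (7/4)²·V_0 = 19/4;  E_1 = 7
V_2 = 19/16·E_1 + (7/4)²·V_1 = 1463/64;  E_2 = 49/4
V_3 = 19/16·E_2 + (7/4)²·V_2 = 86583/1024;  E_3 = 343/16

86583/1024


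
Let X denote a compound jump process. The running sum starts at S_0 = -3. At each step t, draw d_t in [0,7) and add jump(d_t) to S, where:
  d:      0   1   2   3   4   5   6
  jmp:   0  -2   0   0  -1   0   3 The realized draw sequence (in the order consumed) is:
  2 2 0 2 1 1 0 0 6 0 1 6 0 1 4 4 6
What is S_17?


t=0: S=-3, d=2, jump=0, S_1=-3
t=1: S=-3, d=2, jump=0, S_2=-3
t=2: S=-3, d=0, jump=0, S_3=-3
t=3: S=-3, d=2, jump=0, S_4=-3
t=4: S=-3, d=1, jump=-2, S_5=-5
t=5: S=-5, d=1, jump=-2, S_6=-7
t=6: S=-7, d=0, jump=0, S_7=-7
t=7: S=-7, d=0, jump=0, S_8=-7
t=8: S=-7, d=6, jump=3, S_9=-4
t=9: S=-4, d=0, jump=0, S_10=-4
t=10: S=-4, d=1, jump=-2, S_11=-6
t=11: S=-6, d=6, jump=3, S_12=-3
t=12: S=-3, d=0, jump=0, S_13=-3
t=13: S=-3, d=1, jump=-2, S_14=-5
t=14: S=-5, d=4, jump=-1, S_15=-6
t=15: S=-6, d=4, jump=-1, S_16=-7
t=16: S=-7, d=6, jump=3, S_17=-4

-4


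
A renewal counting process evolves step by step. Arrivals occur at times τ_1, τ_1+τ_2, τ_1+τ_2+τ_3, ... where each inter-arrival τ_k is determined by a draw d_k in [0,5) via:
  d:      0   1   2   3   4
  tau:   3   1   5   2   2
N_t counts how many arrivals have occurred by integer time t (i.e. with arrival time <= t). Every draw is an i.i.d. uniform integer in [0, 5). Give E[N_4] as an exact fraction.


811/625

Inter-arrival values over d=0..4: [3, 1, 5, 2, 2]
Each d has probability 1/5, so the pmf of τ is: f(1) = 1/5, f(2) = 2/5, f(3) = 1/5, f(5) = 1/5
Renewal equation for m(n) = E[N_n]: condition on τ_1 = k (if k <= n, one arrival plus a fresh copy on the remaining n−k steps): m(n) = F(n) + Σ_{k<=n} f(k)·m(n−k), where F(n) = P(τ <= n) and m(0) = 0
m(1) = F(1) = 1/5
m(2) = F(2) + f(1)·m(1) = 3/5 + 1/5·1/5 = 16/25
m(3) = F(3) + f(1)·m(2) + f(2)·m(1) = 4/5 + 1/5·16/25 + 2/5·1/5 = 126/125
m(4) = F(4) + f(1)·m(3) + f(2)·m(2) + f(3)·m(1) = 4/5 + 1/5·126/125 + 2/5·16/25 + 1/5·1/5 = 811/625
E[N_4] = m(4) = 811/625


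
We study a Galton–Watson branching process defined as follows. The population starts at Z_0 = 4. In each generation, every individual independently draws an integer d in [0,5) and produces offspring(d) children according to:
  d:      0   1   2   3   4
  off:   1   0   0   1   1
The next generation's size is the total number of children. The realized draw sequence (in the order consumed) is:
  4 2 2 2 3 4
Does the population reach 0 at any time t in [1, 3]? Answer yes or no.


gen 0: Z_0=4, draws=[4, 2, 2, 2], offspring=[1, 0, 0, 0], Z_1=1
gen 1: Z_1=1, draws=[3], offspring=[1], Z_2=1
gen 2: Z_2=1, draws=[4], offspring=[1], Z_3=1

no


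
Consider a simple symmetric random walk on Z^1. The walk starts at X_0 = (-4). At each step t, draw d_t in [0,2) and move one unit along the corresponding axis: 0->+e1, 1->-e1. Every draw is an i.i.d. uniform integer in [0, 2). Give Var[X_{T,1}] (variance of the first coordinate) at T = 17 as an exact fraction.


Outcome values over d=0..1: [1, -1]
Σy = 0, Σy² = 2, M = 2
μ = 0/2 = 0,  σ² = 2/2 − (0)² = 1
Independent increments: Var[X_17] = 17·σ² = 17·(1) = 17

17


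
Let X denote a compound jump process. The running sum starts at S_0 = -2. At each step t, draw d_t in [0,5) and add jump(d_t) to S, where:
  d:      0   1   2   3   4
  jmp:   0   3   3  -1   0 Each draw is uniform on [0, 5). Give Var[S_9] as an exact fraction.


Outcome values over d=0..4: [0, 3, 3, -1, 0]
Σy = 5, Σy² = 19, M = 5
μ = 5/5 = 1,  σ² = 19/5 − (1)² = 14/5
Independent increments: Var[S_9] = 9·σ² = 9·(14/5) = 126/5

126/5


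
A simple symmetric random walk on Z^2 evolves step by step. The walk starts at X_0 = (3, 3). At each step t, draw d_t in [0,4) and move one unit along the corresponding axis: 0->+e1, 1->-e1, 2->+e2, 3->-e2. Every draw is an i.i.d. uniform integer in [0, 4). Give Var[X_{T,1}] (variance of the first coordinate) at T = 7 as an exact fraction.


7/2

Outcome values over d=0..3: [1, -1, 0, 0]
Σy = 0, Σy² = 2, M = 4
μ = 0/4 = 0,  σ² = 2/4 − (0)² = 1/2
Independent increments: Var[X_7] = 7·σ² = 7·(1/2) = 7/2


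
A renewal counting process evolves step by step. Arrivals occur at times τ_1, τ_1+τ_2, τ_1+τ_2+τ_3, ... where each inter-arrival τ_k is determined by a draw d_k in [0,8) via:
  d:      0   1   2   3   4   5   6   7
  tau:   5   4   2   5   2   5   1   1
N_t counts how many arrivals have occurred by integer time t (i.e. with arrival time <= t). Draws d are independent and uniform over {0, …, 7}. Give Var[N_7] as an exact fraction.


213566007/268435456

Inter-arrival values over d=0..7: [5, 4, 2, 5, 2, 5, 1, 1]
Each d has probability 1/8, so the pmf of τ is: f(1) = 1/4, f(2) = 1/4, f(4) = 1/8, f(5) = 3/8
Let p_n(j) = P(N_n = j), with p_0 = [1]. Condition on τ_1: p_n(0) = P(τ > n), and for j >= 1, p_n(j) = Σ_{k<=n} f(k)·p_{n−k}(j−1)
p_1 = [3/4, 1/4]  (j = 0..1)
p_2 = [1/2, 7/16, 1/16]  (j = 0..2)
p_3 = [1/2, 5/16, 11/64, 1/64]  (j = 0..3)
p_4 = [3/8, 3/8, 3/16, 15/256, 1/256]  (j = 0..4)
p_5 = [0, 11/16, 13/64, 23/256, 19/1024, 1/1024]  (j = 0..5)
p_6 = [0, 7/16, 53/128, 27/256, 19/512, 23/4096, 1/4096]  (j = 0..6)
p_7 = [0, 1/4, 31/64, 51/256, 13/256, 57/4096, 27/16384, 1/16384]  (j = 0..7)
E[N_7] = Σ j·p_7(j) = 34397/16384;  E[N_7²] = Σ j²·p_7(j) = 85249/16384
Var[N_7] = 85249/16384 − (34397/16384)² = 213566007/268435456


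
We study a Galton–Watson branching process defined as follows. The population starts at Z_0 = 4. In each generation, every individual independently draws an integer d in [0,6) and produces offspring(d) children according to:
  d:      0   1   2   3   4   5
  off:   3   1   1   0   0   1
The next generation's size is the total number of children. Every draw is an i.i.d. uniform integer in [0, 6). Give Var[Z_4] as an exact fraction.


Outcome values over d=0..5: [3, 1, 1, 0, 0, 1]
Σy = 6, Σy² = 12, M = 6
μ = 6/6 = 1,  σ² = 12/6 − (1)² = 1
V_0 = 0, E_0 = 4
V_1 = 1·E_0 + (1)²·V_0 = 4;  E_1 = 4
V_2 = 1·E_1 + (1)²·V_1 = 8;  E_2 = 4
V_3 = 1·E_2 + (1)²·V_2 = 12;  E_3 = 4
V_4 = 1·E_3 + (1)²·V_3 = 16;  E_4 = 4

16


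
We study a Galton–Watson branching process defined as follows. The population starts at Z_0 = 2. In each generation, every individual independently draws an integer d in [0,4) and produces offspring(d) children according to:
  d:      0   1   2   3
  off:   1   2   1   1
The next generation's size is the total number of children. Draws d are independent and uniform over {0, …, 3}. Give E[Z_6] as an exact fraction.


Outcome values over d=0..3: [1, 2, 1, 1]
Σy = 5, Σy² = 7, M = 4
μ = 5/4 = 5/4,  σ² = 7/4 − (5/4)² = 3/16
E[Z_0] = 2
E[Z_1] = 5/4·E[Z_0] = 5/2
E[Z_2] = 5/4·E[Z_1] = 25/8
E[Z_3] = 5/4·E[Z_2] = 125/32
E[Z_4] = 5/4·E[Z_3] = 625/128
E[Z_5] = 5/4·E[Z_4] = 3125/512
E[Z_6] = 5/4·E[Z_5] = 15625/2048

15625/2048


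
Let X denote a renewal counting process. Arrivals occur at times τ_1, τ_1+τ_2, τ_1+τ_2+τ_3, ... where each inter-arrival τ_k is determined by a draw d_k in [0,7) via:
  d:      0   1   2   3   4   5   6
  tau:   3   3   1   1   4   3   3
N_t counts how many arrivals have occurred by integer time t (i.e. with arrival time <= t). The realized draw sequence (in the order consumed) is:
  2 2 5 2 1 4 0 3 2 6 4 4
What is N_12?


5

draw d_1=2: τ_1=1, arrival time A_1=1
draw d_2=2: τ_2=1, arrival time A_2=2
draw d_3=5: τ_3=3, arrival time A_3=5
draw d_4=2: τ_4=1, arrival time A_4=6
draw d_5=1: τ_5=3, arrival time A_5=9
draw d_6=4: τ_6=4, arrival time A_6=13
draw d_7=0: τ_7=3, arrival time A_7=16
draw d_8=3: τ_8=1, arrival time A_8=17
draw d_9=2: τ_9=1, arrival time A_9=18
draw d_10=6: τ_10=3, arrival time A_10=21
draw d_11=4: τ_11=4, arrival time A_11=25
draw d_12=4: τ_12=4, arrival time A_12=29
N_t over t=0..12: 0:0 1:1 2:2 3:2 4:2 5:3 6:4 7:4 8:4 9:5 10:5 11:5 12:5


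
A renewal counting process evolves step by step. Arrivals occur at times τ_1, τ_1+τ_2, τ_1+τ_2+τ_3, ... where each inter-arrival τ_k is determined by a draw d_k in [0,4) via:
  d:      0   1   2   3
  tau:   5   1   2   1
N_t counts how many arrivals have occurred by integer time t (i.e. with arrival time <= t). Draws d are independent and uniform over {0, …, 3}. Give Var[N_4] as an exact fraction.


Inter-arrival values over d=0..3: [5, 1, 2, 1]
Each d has probability 1/4, so the pmf of τ is: f(1) = 1/2, f(2) = 1/4, f(5) = 1/4
Let p_n(j) = P(N_n = j), with p_0 = [1]. Condition on τ_1: p_n(0) = P(τ > n), and for j >= 1, p_n(j) = Σ_{k<=n} f(k)·p_{n−k}(j−1)
p_1 = [1/2, 1/2]  (j = 0..1)
p_2 = [1/4, 1/2, 1/4]  (j = 0..2)
p_3 = [1/4, 1/4, 3/8, 1/8]  (j = 0..3)
p_4 = [1/4, 3/16, 1/4, 1/4, 1/16]  (j = 0..4)
E[N_4] = Σ j·p_4(j) = 27/16;  E[N_4²] = Σ j²·p_4(j) = 71/16
Var[N_4] = 71/16 − (27/16)² = 407/256

407/256


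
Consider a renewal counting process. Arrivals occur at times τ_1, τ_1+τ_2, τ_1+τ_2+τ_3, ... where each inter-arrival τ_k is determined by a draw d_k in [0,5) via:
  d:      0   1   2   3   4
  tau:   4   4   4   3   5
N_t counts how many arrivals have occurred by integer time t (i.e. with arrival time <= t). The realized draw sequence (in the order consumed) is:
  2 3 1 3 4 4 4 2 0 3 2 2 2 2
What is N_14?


4

draw d_1=2: τ_1=4, arrival time A_1=4
draw d_2=3: τ_2=3, arrival time A_2=7
draw d_3=1: τ_3=4, arrival time A_3=11
draw d_4=3: τ_4=3, arrival time A_4=14
draw d_5=4: τ_5=5, arrival time A_5=19
draw d_6=4: τ_6=5, arrival time A_6=24
draw d_7=4: τ_7=5, arrival time A_7=29
draw d_8=2: τ_8=4, arrival time A_8=33
draw d_9=0: τ_9=4, arrival time A_9=37
draw d_10=3: τ_10=3, arrival time A_10=40
draw d_11=2: τ_11=4, arrival time A_11=44
draw d_12=2: τ_12=4, arrival time A_12=48
draw d_13=2: τ_13=4, arrival time A_13=52
draw d_14=2: τ_14=4, arrival time A_14=56
N_t over t=0..14: 0:0 1:0 2:0 3:0 4:1 5:1 6:1 7:2 8:2 9:2 10:2 11:3 12:3 13:3 14:4


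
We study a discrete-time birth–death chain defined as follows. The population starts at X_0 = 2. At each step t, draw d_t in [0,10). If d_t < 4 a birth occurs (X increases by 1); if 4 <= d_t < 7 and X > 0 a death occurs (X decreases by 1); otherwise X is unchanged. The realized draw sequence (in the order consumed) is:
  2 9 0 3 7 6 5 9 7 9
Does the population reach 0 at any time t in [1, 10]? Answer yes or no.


no

t=0: X=2, d=2 → birth, X_1=3
t=1: X=3, d=9 → hold, X_2=3
t=2: X=3, d=0 → birth, X_3=4
t=3: X=4, d=3 → birth, X_4=5
t=4: X=5, d=7 → hold, X_5=5
t=5: X=5, d=6 → death, X_6=4
t=6: X=4, d=5 → death, X_7=3
t=7: X=3, d=9 → hold, X_8=3
t=8: X=3, d=7 → hold, X_9=3
t=9: X=3, d=9 → hold, X_10=3


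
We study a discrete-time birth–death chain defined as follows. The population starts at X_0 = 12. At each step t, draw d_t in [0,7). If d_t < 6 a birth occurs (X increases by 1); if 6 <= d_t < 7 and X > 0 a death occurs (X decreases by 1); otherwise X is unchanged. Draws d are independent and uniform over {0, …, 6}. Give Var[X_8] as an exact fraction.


X can drop by at most 1 per step and X_0 = 12 > T = 8, so X_t >= 12 − t >= 4 > 0 for every t <= 8: the floor at 0 (the 'and X > 0' condition) never binds. Hence X_8 = X_0 + Σ_{t<8} Y_t with i.i.d. increments Y_t = y(d_t) ∈ {+1, −1, 0}.
Outcome values over d=0..6: [1, 1, 1, 1, 1, 1, -1]
Σy = 5, Σy² = 7, M = 7
μ = 5/7 = 5/7,  σ² = 7/7 − (5/7)² = 24/49
Independent increments: Var[X_8] = 8·σ² = 8·(24/49) = 192/49

192/49


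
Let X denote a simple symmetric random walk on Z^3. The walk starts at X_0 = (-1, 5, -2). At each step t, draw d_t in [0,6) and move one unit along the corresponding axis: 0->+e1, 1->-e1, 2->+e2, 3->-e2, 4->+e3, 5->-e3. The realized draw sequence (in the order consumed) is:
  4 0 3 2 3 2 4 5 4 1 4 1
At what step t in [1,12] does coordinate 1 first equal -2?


t=0: X=(-1, 5, -2), d=4 → +e3, X_1=(-1, 5, -1)
t=1: X=(-1, 5, -1), d=0 → +e1, X_2=(0, 5, -1)
t=2: X=(0, 5, -1), d=3 → -e2, X_3=(0, 4, -1)
t=3: X=(0, 4, -1), d=2 → +e2, X_4=(0, 5, -1)
t=4: X=(0, 5, -1), d=3 → -e2, X_5=(0, 4, -1)
t=5: X=(0, 4, -1), d=2 → +e2, X_6=(0, 5, -1)
t=6: X=(0, 5, -1), d=4 → +e3, X_7=(0, 5, 0)
t=7: X=(0, 5, 0), d=5 → -e3, X_8=(0, 5, -1)
t=8: X=(0, 5, -1), d=4 → +e3, X_9=(0, 5, 0)
t=9: X=(0, 5, 0), d=1 → -e1, X_10=(-1, 5, 0)
t=10: X=(-1, 5, 0), d=4 → +e3, X_11=(-1, 5, 1)
t=11: X=(-1, 5, 1), d=1 → -e1, X_12=(-2, 5, 1)

12


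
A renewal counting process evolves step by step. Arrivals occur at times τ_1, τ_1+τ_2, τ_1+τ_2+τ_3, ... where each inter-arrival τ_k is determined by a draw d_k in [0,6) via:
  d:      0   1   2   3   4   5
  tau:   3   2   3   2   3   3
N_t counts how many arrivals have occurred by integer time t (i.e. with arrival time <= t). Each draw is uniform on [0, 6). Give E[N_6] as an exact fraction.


55/27

Inter-arrival values over d=0..5: [3, 2, 3, 2, 3, 3]
Each d has probability 1/6, so the pmf of τ is: f(2) = 1/3, f(3) = 2/3
Renewal equation for m(n) = E[N_n]: condition on τ_1 = k (if k <= n, one arrival plus a fresh copy on the remaining n−k steps): m(n) = F(n) + Σ_{k<=n} f(k)·m(n−k), where F(n) = P(τ <= n) and m(0) = 0
m(1) = F(1) = 0
m(2) = F(2) = 1/3
m(3) = F(3) = 1
m(4) = F(4) + f(2)·m(2) = 1 + 1/3·1/3 = 10/9
m(5) = F(5) + f(2)·m(3) + f(3)·m(2) = 1 + 1/3·1 + 2/3·1/3 = 14/9
m(6) = F(6) + f(2)·m(4) + f(3)·m(3) = 1 + 1/3·10/9 + 2/3·1 = 55/27
E[N_6] = m(6) = 55/27


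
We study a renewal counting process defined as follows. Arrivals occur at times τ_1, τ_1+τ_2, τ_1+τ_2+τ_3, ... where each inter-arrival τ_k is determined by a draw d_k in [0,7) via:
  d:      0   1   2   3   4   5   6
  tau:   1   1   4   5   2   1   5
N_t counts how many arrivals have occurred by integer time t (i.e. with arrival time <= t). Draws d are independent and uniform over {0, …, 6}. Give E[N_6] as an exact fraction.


Inter-arrival values over d=0..6: [1, 1, 4, 5, 2, 1, 5]
Each d has probability 1/7, so the pmf of τ is: f(1) = 3/7, f(2) = 1/7, f(4) = 1/7, f(5) = 2/7
Renewal equation for m(n) = E[N_n]: condition on τ_1 = k (if k <= n, one arrival plus a fresh copy on the remaining n−k steps): m(n) = F(n) + Σ_{k<=n} f(k)·m(n−k), where F(n) = P(τ <= n) and m(0) = 0
m(1) = F(1) = 3/7
m(2) = F(2) + f(1)·m(1) = 4/7 + 3/7·3/7 = 37/49
m(3) = F(3) + f(1)·m(2) + f(2)·m(1) = 4/7 + 3/7·37/49 + 1/7·3/7 = 328/343
m(4) = F(4) + f(1)·m(3) + f(2)·m(2) = 5/7 + 3/7·328/343 + 1/7·37/49 = 2958/2401
m(5) = F(5) + f(1)·m(4) + f(2)·m(3) + f(4)·m(1) = 1 + 3/7·2958/2401 + 1/7·328/343 + 1/7·3/7 = 29006/16807
m(6) = F(6) + f(1)·m(5) + f(2)·m(4) + f(4)·m(2) + f(5)·m(1) = 1 + 3/7·29006/16807 + 1/7·2958/2401 + 1/7·37/49 + 2/7·3/7 = 252470/117649
E[N_6] = m(6) = 252470/117649

252470/117649


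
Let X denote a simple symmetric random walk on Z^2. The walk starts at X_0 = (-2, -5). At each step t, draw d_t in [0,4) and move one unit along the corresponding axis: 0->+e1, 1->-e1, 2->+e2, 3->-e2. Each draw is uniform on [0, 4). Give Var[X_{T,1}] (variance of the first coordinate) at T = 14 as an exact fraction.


Outcome values over d=0..3: [1, -1, 0, 0]
Σy = 0, Σy² = 2, M = 4
μ = 0/4 = 0,  σ² = 2/4 − (0)² = 1/2
Independent increments: Var[X_14] = 14·σ² = 14·(1/2) = 7

7


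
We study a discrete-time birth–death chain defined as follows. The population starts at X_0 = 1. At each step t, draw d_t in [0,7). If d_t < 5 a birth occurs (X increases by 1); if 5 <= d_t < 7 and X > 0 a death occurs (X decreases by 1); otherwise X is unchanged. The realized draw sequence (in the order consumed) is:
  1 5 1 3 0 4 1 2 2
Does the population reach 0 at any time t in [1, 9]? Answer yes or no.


no

t=0: X=1, d=1 → birth, X_1=2
t=1: X=2, d=5 → death, X_2=1
t=2: X=1, d=1 → birth, X_3=2
t=3: X=2, d=3 → birth, X_4=3
t=4: X=3, d=0 → birth, X_5=4
t=5: X=4, d=4 → birth, X_6=5
t=6: X=5, d=1 → birth, X_7=6
t=7: X=6, d=2 → birth, X_8=7
t=8: X=7, d=2 → birth, X_9=8


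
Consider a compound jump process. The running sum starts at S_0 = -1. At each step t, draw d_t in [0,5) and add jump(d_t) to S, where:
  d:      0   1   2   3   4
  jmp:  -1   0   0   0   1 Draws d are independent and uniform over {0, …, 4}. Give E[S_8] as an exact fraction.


Outcome values over d=0..4: [-1, 0, 0, 0, 1]
Σy = 0, Σy² = 2, M = 5
μ = 0/5 = 0,  σ² = 2/5 − (0)² = 2/5
E[S_8] = -1 + 8·(0) = -1

-1


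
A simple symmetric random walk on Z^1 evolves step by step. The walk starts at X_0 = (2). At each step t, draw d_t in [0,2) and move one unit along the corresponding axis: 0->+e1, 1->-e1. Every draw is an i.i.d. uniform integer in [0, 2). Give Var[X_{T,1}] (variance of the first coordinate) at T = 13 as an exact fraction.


Outcome values over d=0..1: [1, -1]
Σy = 0, Σy² = 2, M = 2
μ = 0/2 = 0,  σ² = 2/2 − (0)² = 1
Independent increments: Var[X_13] = 13·σ² = 13·(1) = 13

13


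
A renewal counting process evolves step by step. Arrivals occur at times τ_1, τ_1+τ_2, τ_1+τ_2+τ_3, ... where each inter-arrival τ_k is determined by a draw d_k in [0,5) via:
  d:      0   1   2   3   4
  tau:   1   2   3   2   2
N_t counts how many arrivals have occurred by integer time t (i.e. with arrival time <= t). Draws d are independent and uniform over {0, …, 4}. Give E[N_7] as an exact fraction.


257871/78125

Inter-arrival values over d=0..4: [1, 2, 3, 2, 2]
Each d has probability 1/5, so the pmf of τ is: f(1) = 1/5, f(2) = 3/5, f(3) = 1/5
Renewal equation for m(n) = E[N_n]: condition on τ_1 = k (if k <= n, one arrival plus a fresh copy on the remaining n−k steps): m(n) = F(n) + Σ_{k<=n} f(k)·m(n−k), where F(n) = P(τ <= n) and m(0) = 0
m(1) = F(1) = 1/5
m(2) = F(2) + f(1)·m(1) = 4/5 + 1/5·1/5 = 21/25
m(3) = F(3) + f(1)·m(2) + f(2)·m(1) = 1 + 1/5·21/25 + 3/5·1/5 = 161/125
m(4) = F(4) + f(1)·m(3) + f(2)·m(2) + f(3)·m(1) = 1 + 1/5·161/125 + 3/5·21/25 + 1/5·1/5 = 1126/625
m(5) = F(5) + f(1)·m(4) + f(2)·m(3) + f(3)·m(2) = 1 + 1/5·1126/625 + 3/5·161/125 + 1/5·21/25 = 7191/3125
m(6) = F(6) + f(1)·m(5) + f(2)·m(4) + f(3)·m(3) = 1 + 1/5·7191/3125 + 3/5·1126/625 + 1/5·161/125 = 43731/15625
m(7) = F(7) + f(1)·m(6) + f(2)·m(5) + f(3)·m(4) = 1 + 1/5·43731/15625 + 3/5·7191/3125 + 1/5·1126/625 = 257871/78125
E[N_7] = m(7) = 257871/78125


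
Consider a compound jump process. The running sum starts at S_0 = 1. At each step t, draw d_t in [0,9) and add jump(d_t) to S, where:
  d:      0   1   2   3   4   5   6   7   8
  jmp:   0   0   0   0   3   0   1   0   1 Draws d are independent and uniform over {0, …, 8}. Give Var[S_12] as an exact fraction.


Outcome values over d=0..8: [0, 0, 0, 0, 3, 0, 1, 0, 1]
Σy = 5, Σy² = 11, M = 9
μ = 5/9 = 5/9,  σ² = 11/9 − (5/9)² = 74/81
Independent increments: Var[S_12] = 12·σ² = 12·(74/81) = 296/27

296/27


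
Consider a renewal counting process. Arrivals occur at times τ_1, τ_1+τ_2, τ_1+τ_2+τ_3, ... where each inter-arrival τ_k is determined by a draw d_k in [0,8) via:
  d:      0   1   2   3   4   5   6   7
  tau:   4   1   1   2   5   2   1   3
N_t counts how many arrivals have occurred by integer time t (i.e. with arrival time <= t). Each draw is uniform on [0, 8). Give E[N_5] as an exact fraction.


Inter-arrival values over d=0..7: [4, 1, 1, 2, 5, 2, 1, 3]
Each d has probability 1/8, so the pmf of τ is: f(1) = 3/8, f(2) = 1/4, f(3) = 1/8, f(4) = 1/8, f(5) = 1/8
Renewal equation for m(n) = E[N_n]: condition on τ_1 = k (if k <= n, one arrival plus a fresh copy on the remaining n−k steps): m(n) = F(n) + Σ_{k<=n} f(k)·m(n−k), where F(n) = P(τ <= n) and m(0) = 0
m(1) = F(1) = 3/8
m(2) = F(2) + f(1)·m(1) = 5/8 + 3/8·3/8 = 49/64
m(3) = F(3) + f(1)·m(2) + f(2)·m(1) = 3/4 + 3/8·49/64 + 1/4·3/8 = 579/512
m(4) = F(4) + f(1)·m(3) + f(2)·m(2) + f(3)·m(1) = 7/8 + 3/8·579/512 + 1/4·49/64 + 1/8·3/8 = 6297/4096
m(5) = F(5) + f(1)·m(4) + f(2)·m(3) + f(3)·m(2) + f(4)·m(1) = 1 + 3/8·6297/4096 + 1/4·579/512 + 1/8·49/64 + 1/8·3/8 = 65595/32768
E[N_5] = m(5) = 65595/32768

65595/32768


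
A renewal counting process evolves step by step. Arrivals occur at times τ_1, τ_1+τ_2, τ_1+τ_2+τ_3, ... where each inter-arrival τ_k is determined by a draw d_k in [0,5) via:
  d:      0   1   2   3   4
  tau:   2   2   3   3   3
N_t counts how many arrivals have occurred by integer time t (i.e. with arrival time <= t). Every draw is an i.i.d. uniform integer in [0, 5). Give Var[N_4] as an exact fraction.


84/625

Inter-arrival values over d=0..4: [2, 2, 3, 3, 3]
Each d has probability 1/5, so the pmf of τ is: f(2) = 2/5, f(3) = 3/5
Let p_n(j) = P(N_n = j), with p_0 = [1]. Condition on τ_1: p_n(0) = P(τ > n), and for j >= 1, p_n(j) = Σ_{k<=n} f(k)·p_{n−k}(j−1)
p_1 = [1]  (j = 0)
p_2 = [3/5, 2/5]  (j = 0..1)
p_3 = [0, 1]  (j = 0..1)
p_4 = [0, 21/25, 4/25]  (j = 0..2)
E[N_4] = Σ j·p_4(j) = 29/25;  E[N_4²] = Σ j²·p_4(j) = 37/25
Var[N_4] = 37/25 − (29/25)² = 84/625


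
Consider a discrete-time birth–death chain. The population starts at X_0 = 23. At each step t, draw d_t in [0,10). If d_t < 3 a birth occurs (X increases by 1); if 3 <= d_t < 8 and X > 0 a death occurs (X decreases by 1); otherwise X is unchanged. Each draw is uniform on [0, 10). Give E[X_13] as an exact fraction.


X can drop by at most 1 per step and X_0 = 23 > T = 13, so X_t >= 23 − t >= 10 > 0 for every t <= 13: the floor at 0 (the 'and X > 0' condition) never binds. Hence X_13 = X_0 + Σ_{t<13} Y_t with i.i.d. increments Y_t = y(d_t) ∈ {+1, −1, 0}.
Outcome values over d=0..9: [1, 1, 1, -1, -1, -1, -1, -1, 0, 0]
Σy = -2, Σy² = 8, M = 10
μ = -2/10 = -1/5,  σ² = 8/10 − (-1/5)² = 19/25
E[X_13] = 23 + 13·(-1/5) = 102/5

102/5


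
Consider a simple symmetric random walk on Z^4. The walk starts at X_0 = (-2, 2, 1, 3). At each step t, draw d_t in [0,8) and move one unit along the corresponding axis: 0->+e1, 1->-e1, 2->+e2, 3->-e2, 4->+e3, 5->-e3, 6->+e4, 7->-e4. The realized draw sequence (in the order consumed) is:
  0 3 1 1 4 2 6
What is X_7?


t=0: X=(-2, 2, 1, 3), d=0 → +e1, X_1=(-1, 2, 1, 3)
t=1: X=(-1, 2, 1, 3), d=3 → -e2, X_2=(-1, 1, 1, 3)
t=2: X=(-1, 1, 1, 3), d=1 → -e1, X_3=(-2, 1, 1, 3)
t=3: X=(-2, 1, 1, 3), d=1 → -e1, X_4=(-3, 1, 1, 3)
t=4: X=(-3, 1, 1, 3), d=4 → +e3, X_5=(-3, 1, 2, 3)
t=5: X=(-3, 1, 2, 3), d=2 → +e2, X_6=(-3, 2, 2, 3)
t=6: X=(-3, 2, 2, 3), d=6 → +e4, X_7=(-3, 2, 2, 4)

(-3, 2, 2, 4)


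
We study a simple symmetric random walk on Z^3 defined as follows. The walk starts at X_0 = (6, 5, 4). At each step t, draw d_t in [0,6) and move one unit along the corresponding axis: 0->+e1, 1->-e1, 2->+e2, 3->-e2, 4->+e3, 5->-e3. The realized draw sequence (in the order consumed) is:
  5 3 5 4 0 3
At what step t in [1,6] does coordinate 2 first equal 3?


t=0: X=(6, 5, 4), d=5 → -e3, X_1=(6, 5, 3)
t=1: X=(6, 5, 3), d=3 → -e2, X_2=(6, 4, 3)
t=2: X=(6, 4, 3), d=5 → -e3, X_3=(6, 4, 2)
t=3: X=(6, 4, 2), d=4 → +e3, X_4=(6, 4, 3)
t=4: X=(6, 4, 3), d=0 → +e1, X_5=(7, 4, 3)
t=5: X=(7, 4, 3), d=3 → -e2, X_6=(7, 3, 3)

6


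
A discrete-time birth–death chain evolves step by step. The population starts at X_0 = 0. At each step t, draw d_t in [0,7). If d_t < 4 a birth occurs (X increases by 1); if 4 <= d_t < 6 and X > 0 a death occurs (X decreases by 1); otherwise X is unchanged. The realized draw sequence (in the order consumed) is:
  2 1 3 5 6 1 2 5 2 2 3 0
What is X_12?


7

t=0: X=0, d=2 → birth, X_1=1
t=1: X=1, d=1 → birth, X_2=2
t=2: X=2, d=3 → birth, X_3=3
t=3: X=3, d=5 → death, X_4=2
t=4: X=2, d=6 → hold, X_5=2
t=5: X=2, d=1 → birth, X_6=3
t=6: X=3, d=2 → birth, X_7=4
t=7: X=4, d=5 → death, X_8=3
t=8: X=3, d=2 → birth, X_9=4
t=9: X=4, d=2 → birth, X_10=5
t=10: X=5, d=3 → birth, X_11=6
t=11: X=6, d=0 → birth, X_12=7


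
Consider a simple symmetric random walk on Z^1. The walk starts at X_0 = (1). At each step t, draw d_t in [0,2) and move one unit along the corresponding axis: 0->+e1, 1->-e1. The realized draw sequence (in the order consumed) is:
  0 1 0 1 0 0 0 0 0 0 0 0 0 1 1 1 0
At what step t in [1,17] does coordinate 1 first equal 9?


t=0: X=(1), d=0 → +e1, X_1=(2)
t=1: X=(2), d=1 → -e1, X_2=(1)
t=2: X=(1), d=0 → +e1, X_3=(2)
t=3: X=(2), d=1 → -e1, X_4=(1)
t=4: X=(1), d=0 → +e1, X_5=(2)
t=5: X=(2), d=0 → +e1, X_6=(3)
t=6: X=(3), d=0 → +e1, X_7=(4)
t=7: X=(4), d=0 → +e1, X_8=(5)
t=8: X=(5), d=0 → +e1, X_9=(6)
t=9: X=(6), d=0 → +e1, X_10=(7)
t=10: X=(7), d=0 → +e1, X_11=(8)
t=11: X=(8), d=0 → +e1, X_12=(9)
t=12: X=(9), d=0 → +e1, X_13=(10)
t=13: X=(10), d=1 → -e1, X_14=(9)
t=14: X=(9), d=1 → -e1, X_15=(8)
t=15: X=(8), d=1 → -e1, X_16=(7)
t=16: X=(7), d=0 → +e1, X_17=(8)

12


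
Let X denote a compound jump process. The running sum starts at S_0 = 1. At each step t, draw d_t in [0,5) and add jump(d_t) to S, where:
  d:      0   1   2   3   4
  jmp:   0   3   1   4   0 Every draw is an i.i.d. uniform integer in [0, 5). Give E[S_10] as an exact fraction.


Outcome values over d=0..4: [0, 3, 1, 4, 0]
Σy = 8, Σy² = 26, M = 5
μ = 8/5 = 8/5,  σ² = 26/5 − (8/5)² = 66/25
E[S_10] = 1 + 10·(8/5) = 17

17


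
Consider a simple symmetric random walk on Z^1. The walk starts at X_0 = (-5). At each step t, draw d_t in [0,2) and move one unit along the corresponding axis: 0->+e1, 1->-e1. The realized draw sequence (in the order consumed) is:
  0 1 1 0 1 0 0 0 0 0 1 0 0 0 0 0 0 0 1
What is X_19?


t=0: X=(-5), d=0 → +e1, X_1=(-4)
t=1: X=(-4), d=1 → -e1, X_2=(-5)
t=2: X=(-5), d=1 → -e1, X_3=(-6)
t=3: X=(-6), d=0 → +e1, X_4=(-5)
t=4: X=(-5), d=1 → -e1, X_5=(-6)
t=5: X=(-6), d=0 → +e1, X_6=(-5)
t=6: X=(-5), d=0 → +e1, X_7=(-4)
t=7: X=(-4), d=0 → +e1, X_8=(-3)
t=8: X=(-3), d=0 → +e1, X_9=(-2)
t=9: X=(-2), d=0 → +e1, X_10=(-1)
t=10: X=(-1), d=1 → -e1, X_11=(-2)
t=11: X=(-2), d=0 → +e1, X_12=(-1)
t=12: X=(-1), d=0 → +e1, X_13=(0)
t=13: X=(0), d=0 → +e1, X_14=(1)
t=14: X=(1), d=0 → +e1, X_15=(2)
t=15: X=(2), d=0 → +e1, X_16=(3)
t=16: X=(3), d=0 → +e1, X_17=(4)
t=17: X=(4), d=0 → +e1, X_18=(5)
t=18: X=(5), d=1 → -e1, X_19=(4)

(4)


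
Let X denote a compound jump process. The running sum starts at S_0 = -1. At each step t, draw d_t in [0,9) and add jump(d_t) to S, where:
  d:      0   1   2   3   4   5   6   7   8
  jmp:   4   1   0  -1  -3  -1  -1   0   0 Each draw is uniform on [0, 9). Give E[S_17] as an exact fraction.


-26/9

Outcome values over d=0..8: [4, 1, 0, -1, -3, -1, -1, 0, 0]
Σy = -1, Σy² = 29, M = 9
μ = -1/9 = -1/9,  σ² = 29/9 − (-1/9)² = 260/81
E[S_17] = -1 + 17·(-1/9) = -26/9


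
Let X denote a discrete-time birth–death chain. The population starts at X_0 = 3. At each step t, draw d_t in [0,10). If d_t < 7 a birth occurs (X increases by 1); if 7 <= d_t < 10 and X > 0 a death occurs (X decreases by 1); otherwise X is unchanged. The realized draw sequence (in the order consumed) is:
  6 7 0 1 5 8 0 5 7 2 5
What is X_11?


t=0: X=3, d=6 → birth, X_1=4
t=1: X=4, d=7 → death, X_2=3
t=2: X=3, d=0 → birth, X_3=4
t=3: X=4, d=1 → birth, X_4=5
t=4: X=5, d=5 → birth, X_5=6
t=5: X=6, d=8 → death, X_6=5
t=6: X=5, d=0 → birth, X_7=6
t=7: X=6, d=5 → birth, X_8=7
t=8: X=7, d=7 → death, X_9=6
t=9: X=6, d=2 → birth, X_10=7
t=10: X=7, d=5 → birth, X_11=8

8


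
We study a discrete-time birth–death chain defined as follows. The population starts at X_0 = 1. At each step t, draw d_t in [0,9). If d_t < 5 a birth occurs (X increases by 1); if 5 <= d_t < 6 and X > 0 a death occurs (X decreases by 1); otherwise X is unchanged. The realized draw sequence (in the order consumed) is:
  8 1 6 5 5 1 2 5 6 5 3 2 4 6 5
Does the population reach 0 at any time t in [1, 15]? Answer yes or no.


t=0: X=1, d=8 → hold, X_1=1
t=1: X=1, d=1 → birth, X_2=2
t=2: X=2, d=6 → hold, X_3=2
t=3: X=2, d=5 → death, X_4=1
t=4: X=1, d=5 → death, X_5=0
t=5: X=0, d=1 → birth, X_6=1
t=6: X=1, d=2 → birth, X_7=2
t=7: X=2, d=5 → death, X_8=1
t=8: X=1, d=6 → hold, X_9=1
t=9: X=1, d=5 → death, X_10=0
t=10: X=0, d=3 → birth, X_11=1
t=11: X=1, d=2 → birth, X_12=2
t=12: X=2, d=4 → birth, X_13=3
t=13: X=3, d=6 → hold, X_14=3
t=14: X=3, d=5 → death, X_15=2

yes


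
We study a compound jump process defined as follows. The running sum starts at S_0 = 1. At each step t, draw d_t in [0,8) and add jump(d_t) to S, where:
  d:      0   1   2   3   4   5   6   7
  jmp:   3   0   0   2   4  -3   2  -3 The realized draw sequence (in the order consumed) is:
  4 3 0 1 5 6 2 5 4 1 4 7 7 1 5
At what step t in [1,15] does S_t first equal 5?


1

t=0: S=1, d=4, jump=4, S_1=5
t=1: S=5, d=3, jump=2, S_2=7
t=2: S=7, d=0, jump=3, S_3=10
t=3: S=10, d=1, jump=0, S_4=10
t=4: S=10, d=5, jump=-3, S_5=7
t=5: S=7, d=6, jump=2, S_6=9
t=6: S=9, d=2, jump=0, S_7=9
t=7: S=9, d=5, jump=-3, S_8=6
t=8: S=6, d=4, jump=4, S_9=10
t=9: S=10, d=1, jump=0, S_10=10
t=10: S=10, d=4, jump=4, S_11=14
t=11: S=14, d=7, jump=-3, S_12=11
t=12: S=11, d=7, jump=-3, S_13=8
t=13: S=8, d=1, jump=0, S_14=8
t=14: S=8, d=5, jump=-3, S_15=5
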